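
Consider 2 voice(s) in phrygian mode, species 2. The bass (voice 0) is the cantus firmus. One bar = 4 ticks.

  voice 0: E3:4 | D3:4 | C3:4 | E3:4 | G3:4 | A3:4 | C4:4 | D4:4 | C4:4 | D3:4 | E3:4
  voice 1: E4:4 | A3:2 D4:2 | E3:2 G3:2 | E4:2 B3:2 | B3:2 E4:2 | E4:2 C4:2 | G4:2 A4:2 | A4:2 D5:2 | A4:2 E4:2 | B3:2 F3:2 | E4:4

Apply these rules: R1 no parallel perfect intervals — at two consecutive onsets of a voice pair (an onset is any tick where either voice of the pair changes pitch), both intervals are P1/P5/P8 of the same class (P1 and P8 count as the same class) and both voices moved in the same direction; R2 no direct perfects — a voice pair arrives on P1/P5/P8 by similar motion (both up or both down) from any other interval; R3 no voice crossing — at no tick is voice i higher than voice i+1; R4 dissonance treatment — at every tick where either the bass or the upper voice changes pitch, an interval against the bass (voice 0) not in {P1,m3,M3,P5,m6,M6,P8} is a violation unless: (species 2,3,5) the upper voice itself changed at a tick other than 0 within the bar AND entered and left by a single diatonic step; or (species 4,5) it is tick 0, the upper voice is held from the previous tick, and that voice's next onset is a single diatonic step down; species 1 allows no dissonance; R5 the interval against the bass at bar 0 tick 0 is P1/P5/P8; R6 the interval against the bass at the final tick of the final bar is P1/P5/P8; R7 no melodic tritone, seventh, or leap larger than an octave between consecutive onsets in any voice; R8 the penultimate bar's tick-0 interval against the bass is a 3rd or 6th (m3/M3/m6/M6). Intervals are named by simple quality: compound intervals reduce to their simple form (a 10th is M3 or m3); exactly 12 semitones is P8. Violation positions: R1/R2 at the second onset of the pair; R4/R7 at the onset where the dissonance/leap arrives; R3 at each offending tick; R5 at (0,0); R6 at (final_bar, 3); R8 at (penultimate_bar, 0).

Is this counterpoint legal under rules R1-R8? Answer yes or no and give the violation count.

bar 0: v0=E3 v1=E4 (P8)
bar 1: v0=D3 v1=A3 (P5)
bar 2: v0=C3 v1=E3 (M3)
bar 3: v0=E3 v1=E4 (P8)
bar 4: v0=G3 v1=B3 (M3)
bar 5: v0=A3 v1=E4 (P5)
bar 6: v0=C4 v1=G4 (P5)
bar 7: v0=D4 v1=A4 (P5)
bar 8: v0=C4 v1=A4 (M6)
bar 9: v0=D3 v1=B3 (M6)
bar 10: v0=E3 v1=E4 (P8)
  R2 @ bar1.0: E3/E4 P8 -> D3/A3 P5 similar
  R7 @ bar2.0: D4->E3 leap 10st
  R2 @ bar3.0: C3/G3 P5 -> E3/E4 P8 similar
  R2 @ bar6.0: A3/C4 m3 -> C4/G4 P5 similar
  R7 @ bar9.0: C4->D3 leap 10st
  R7 @ bar9.2: B3->F3 leap 6st
  R2 @ bar10.0: D3/F3 m3 -> E3/E4 P8 similar
  R7 @ bar10.0: F3->E4 leap 11st

No (8 violations)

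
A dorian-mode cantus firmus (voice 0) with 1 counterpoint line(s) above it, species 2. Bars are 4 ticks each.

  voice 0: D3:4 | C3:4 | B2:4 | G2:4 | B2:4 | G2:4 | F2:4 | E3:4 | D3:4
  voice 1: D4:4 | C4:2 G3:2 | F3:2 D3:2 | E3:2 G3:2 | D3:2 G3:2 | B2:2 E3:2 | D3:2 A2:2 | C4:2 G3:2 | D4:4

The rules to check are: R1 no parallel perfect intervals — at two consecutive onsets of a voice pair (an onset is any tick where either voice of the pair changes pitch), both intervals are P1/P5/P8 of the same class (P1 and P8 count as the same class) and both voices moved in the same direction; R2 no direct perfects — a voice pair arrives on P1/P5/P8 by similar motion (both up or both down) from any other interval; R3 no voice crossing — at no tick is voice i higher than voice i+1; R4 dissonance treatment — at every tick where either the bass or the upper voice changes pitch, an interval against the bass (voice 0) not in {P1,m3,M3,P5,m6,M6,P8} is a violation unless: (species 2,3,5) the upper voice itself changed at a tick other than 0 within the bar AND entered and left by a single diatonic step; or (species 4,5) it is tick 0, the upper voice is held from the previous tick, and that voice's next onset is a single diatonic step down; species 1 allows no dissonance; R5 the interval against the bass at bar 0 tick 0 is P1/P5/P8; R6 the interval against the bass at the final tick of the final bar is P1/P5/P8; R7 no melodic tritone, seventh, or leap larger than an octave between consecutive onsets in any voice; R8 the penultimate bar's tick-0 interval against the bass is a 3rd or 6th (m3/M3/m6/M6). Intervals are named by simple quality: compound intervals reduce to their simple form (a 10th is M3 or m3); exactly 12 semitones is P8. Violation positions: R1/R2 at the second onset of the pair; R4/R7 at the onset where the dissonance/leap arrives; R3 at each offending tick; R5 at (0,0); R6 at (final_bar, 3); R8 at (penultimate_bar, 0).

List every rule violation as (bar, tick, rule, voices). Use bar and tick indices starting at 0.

bar 0: v0=D3 v1=D4 downbeat P8
bar 1: v0=C3 v1=C4 downbeat P8
bar 2: v0=B2 v1=F3 downbeat TT
bar 3: v0=G2 v1=E3 downbeat M6
bar 4: v0=B2 v1=D3 downbeat m3
bar 5: v0=G2 v1=B2 downbeat M3
bar 6: v0=F2 v1=D3 downbeat M6
bar 7: v0=E3 v1=C4 downbeat m6
bar 8: v0=D3 v1=D4 downbeat P8
  -> R1 @ bar 1 tick 0 v(0, 1): D3/D4 P8 -> C3/C4 P8 similar
  -> R4 @ bar 2 tick 0 v(0, 1): B2/F3 TT untreated
  -> R7 @ bar 7 tick 0 v(0,): F2->E3 leap 11st
  -> R7 @ bar 7 tick 0 v(1,): A2->C4 leap 15st

(1, 0, R1, (0, 1))
(2, 0, R4, (0, 1))
(7, 0, R7, (0,))
(7, 0, R7, (1,))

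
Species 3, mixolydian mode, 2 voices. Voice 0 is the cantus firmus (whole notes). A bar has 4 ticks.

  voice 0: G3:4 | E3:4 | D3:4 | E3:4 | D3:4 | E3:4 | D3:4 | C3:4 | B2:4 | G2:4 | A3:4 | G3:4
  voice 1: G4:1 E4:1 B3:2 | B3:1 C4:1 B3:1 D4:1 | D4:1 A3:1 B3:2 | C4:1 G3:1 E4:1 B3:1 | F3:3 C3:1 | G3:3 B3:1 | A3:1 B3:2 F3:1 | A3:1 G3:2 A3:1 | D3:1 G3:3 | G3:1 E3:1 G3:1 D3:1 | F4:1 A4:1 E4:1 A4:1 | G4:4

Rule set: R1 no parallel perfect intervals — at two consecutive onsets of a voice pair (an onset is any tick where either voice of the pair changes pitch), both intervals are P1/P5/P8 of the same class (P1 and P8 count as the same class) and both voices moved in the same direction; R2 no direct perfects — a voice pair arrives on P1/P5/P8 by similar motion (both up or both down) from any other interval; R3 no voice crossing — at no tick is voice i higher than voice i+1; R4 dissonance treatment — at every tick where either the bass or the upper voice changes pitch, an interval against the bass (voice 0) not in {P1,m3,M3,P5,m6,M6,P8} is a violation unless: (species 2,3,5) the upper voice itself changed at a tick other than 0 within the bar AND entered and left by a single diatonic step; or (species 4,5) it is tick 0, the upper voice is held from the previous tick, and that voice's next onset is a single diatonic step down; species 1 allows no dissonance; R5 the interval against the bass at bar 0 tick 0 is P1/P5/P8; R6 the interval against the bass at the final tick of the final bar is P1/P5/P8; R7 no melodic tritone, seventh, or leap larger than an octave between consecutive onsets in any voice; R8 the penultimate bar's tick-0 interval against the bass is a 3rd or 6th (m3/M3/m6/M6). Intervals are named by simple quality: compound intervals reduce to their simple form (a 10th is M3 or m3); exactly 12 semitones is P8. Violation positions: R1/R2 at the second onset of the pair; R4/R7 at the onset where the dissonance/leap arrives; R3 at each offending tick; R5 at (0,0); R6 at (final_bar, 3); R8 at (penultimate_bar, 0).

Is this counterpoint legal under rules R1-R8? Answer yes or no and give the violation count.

bar 0: v0=G3 v1=G4 (P8)
bar 1: v0=E3 v1=B3 (P5)
bar 2: v0=D3 v1=D4 (P8)
bar 3: v0=E3 v1=C4 (m6)
bar 4: v0=D3 v1=F3 (m3)
bar 5: v0=E3 v1=G3 (m3)
bar 6: v0=D3 v1=A3 (P5)
bar 7: v0=C3 v1=A3 (M6)
bar 8: v0=B2 v1=D3 (m3)
bar 9: v0=G2 v1=G3 (P8)
bar 10: v0=A3 v1=F4 (m6)
bar 11: v0=G3 v1=G4 (P8)
  R4 @ bar1.3: E3/D4 m7 untreated
  R7 @ bar4.0: B3->F3 leap 6st
  R3 @ bar4.3: D3 above C3
  R4 @ bar4.3: D3/C3 M2 untreated
  R1 @ bar6.0: E3/B3 P5 -> D3/A3 P5 similar
  R7 @ bar6.3: B3->F3 leap 6st
  R7 @ bar10.0: G2->A3 leap 14st
  R7 @ bar10.0: D3->F4 leap 15st
  R1 @ bar11.0: A3/A4 P8 -> G3/G4 P8 similar

No (9 violations)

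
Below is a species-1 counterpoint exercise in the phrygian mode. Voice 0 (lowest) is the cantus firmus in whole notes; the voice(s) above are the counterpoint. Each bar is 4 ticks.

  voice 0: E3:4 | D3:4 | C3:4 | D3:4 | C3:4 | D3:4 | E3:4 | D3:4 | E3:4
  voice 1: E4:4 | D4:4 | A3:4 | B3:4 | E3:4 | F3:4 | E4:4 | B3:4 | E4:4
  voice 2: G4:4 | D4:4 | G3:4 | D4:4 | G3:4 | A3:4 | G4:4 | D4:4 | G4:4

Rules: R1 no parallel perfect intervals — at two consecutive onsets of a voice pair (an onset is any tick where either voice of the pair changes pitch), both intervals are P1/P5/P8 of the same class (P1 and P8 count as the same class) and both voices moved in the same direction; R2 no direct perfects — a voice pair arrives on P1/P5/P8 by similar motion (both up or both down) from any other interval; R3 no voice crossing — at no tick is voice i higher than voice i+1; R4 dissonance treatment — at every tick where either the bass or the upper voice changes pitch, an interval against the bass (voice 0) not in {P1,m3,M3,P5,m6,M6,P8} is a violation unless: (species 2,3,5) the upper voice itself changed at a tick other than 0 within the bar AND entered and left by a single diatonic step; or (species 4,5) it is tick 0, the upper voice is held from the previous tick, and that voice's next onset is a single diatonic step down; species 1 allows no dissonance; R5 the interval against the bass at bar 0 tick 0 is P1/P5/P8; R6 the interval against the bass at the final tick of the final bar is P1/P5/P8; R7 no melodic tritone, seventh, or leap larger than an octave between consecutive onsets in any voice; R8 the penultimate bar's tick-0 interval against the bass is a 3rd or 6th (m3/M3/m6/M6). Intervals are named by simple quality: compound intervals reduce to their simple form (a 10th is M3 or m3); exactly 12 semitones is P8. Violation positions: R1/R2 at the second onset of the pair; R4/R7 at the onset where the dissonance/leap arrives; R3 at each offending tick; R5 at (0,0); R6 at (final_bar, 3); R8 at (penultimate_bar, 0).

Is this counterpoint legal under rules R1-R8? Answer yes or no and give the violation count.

No (19 violations)

bar 0: v0=E3 v1=E4 v2=G4 (m3)
bar 1: v0=D3 v1=D4 v2=D4 (P8)
bar 2: v0=C3 v1=A3 v2=G3 (P5)
bar 3: v0=D3 v1=B3 v2=D4 (P8)
bar 4: v0=C3 v1=E3 v2=G3 (P5)
bar 5: v0=D3 v1=F3 v2=A3 (P5)
bar 6: v0=E3 v1=E4 v2=G4 (m3)
bar 7: v0=D3 v1=B3 v2=D4 (P8)
bar 8: v0=E3 v1=E4 v2=G4 (m3)
  R5 @ bar0.0: opens on m3
  R1 @ bar1.0: E3/E4 P8 -> D3/D4 P8 similar
  R2 @ bar1.0: E3/G4 m3 -> D3/D4 P8 similar
  R2 @ bar1.0: E4/G4 m3 -> D4/D4 P1 similar
  R2 @ bar2.0: D3/D4 P8 -> C3/G3 P5 similar
  R3 @ bar2.0: A3 above G3
  R3 @ bar2.1: A3 above G3
  R3 @ bar2.2: A3 above G3
  R3 @ bar2.3: A3 above G3
  R2 @ bar3.0: C3/G3 P5 -> D3/D4 P8 similar
  R2 @ bar4.0: D3/D4 P8 -> C3/G3 P5 similar
  R1 @ bar5.0: C3/G3 P5 -> D3/A3 P5 similar
  R2 @ bar6.0: D3/F3 m3 -> E3/E4 P8 similar
  R7 @ bar6.0: F3->E4 leap 11st
  R7 @ bar6.0: A3->G4 leap 10st
  R2 @ bar7.0: E3/G4 m3 -> D3/D4 P8 similar
  R8 @ bar7.0: penult P8 not 3rd/6th
  R2 @ bar8.0: D3/B3 M6 -> E3/E4 P8 similar
  R6 @ bar8.3: closes on m3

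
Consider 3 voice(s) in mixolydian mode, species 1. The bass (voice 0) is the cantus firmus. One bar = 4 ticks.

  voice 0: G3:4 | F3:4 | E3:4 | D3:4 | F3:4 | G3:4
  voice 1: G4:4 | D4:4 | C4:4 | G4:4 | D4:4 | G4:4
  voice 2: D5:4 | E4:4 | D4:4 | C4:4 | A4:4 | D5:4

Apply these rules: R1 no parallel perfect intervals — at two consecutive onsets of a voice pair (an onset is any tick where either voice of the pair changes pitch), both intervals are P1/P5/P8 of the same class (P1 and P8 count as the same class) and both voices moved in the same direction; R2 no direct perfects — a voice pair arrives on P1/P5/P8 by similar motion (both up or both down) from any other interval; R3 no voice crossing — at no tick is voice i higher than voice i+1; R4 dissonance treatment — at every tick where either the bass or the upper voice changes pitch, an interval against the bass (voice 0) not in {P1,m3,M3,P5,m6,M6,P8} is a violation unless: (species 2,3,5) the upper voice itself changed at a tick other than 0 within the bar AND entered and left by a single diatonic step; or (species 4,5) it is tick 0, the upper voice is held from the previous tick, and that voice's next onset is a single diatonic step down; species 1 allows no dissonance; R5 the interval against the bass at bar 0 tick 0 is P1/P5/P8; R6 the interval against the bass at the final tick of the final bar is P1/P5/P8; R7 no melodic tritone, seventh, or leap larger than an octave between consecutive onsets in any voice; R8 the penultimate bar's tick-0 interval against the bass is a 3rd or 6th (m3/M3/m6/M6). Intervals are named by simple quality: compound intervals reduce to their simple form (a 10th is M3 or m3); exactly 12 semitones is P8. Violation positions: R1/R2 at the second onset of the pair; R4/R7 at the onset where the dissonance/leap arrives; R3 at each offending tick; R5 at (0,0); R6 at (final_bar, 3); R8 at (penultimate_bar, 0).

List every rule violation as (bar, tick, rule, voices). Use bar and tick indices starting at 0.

(1, 0, R4, (0, 2))
(1, 0, R7, (2,))
(2, 0, R4, (0, 2))
(3, 0, R3, (1, 2))
(3, 0, R4, (0, 1))
(3, 0, R4, (0, 2))
(3, 1, R3, (1, 2))
(3, 2, R3, (1, 2))
(3, 3, R3, (1, 2))
(5, 0, R1, (1, 2))
(5, 0, R2, (0, 1))
(5, 0, R2, (0, 2))

bar 0: v0=G3 v1=G4 v2=D5 downbeat P5
bar 1: v0=F3 v1=D4 v2=E4 downbeat M7
bar 2: v0=E3 v1=C4 v2=D4 downbeat m7
bar 3: v0=D3 v1=G4 v2=C4 downbeat m7
bar 4: v0=F3 v1=D4 v2=A4 downbeat M3
bar 5: v0=G3 v1=G4 v2=D5 downbeat P5
  -> R4 @ bar 1 tick 0 v(0, 2): F3/E4 M7 untreated
  -> R7 @ bar 1 tick 0 v(2,): D5->E4 leap 10st
  -> R4 @ bar 2 tick 0 v(0, 2): E3/D4 m7 untreated
  -> R3 @ bar 3 tick 0 v(1, 2): G4 above C4
  -> R4 @ bar 3 tick 0 v(0, 1): D3/G4 P4 untreated
  -> R4 @ bar 3 tick 0 v(0, 2): D3/C4 m7 untreated
  -> R3 @ bar 3 tick 1 v(1, 2): G4 above C4
  -> R3 @ bar 3 tick 2 v(1, 2): G4 above C4
  -> R3 @ bar 3 tick 3 v(1, 2): G4 above C4
  -> R1 @ bar 5 tick 0 v(1, 2): D4/A4 P5 -> G4/D5 P5 similar
  -> R2 @ bar 5 tick 0 v(0, 1): F3/D4 M6 -> G3/G4 P8 similar
  -> R2 @ bar 5 tick 0 v(0, 2): F3/A4 M3 -> G3/D5 P5 similar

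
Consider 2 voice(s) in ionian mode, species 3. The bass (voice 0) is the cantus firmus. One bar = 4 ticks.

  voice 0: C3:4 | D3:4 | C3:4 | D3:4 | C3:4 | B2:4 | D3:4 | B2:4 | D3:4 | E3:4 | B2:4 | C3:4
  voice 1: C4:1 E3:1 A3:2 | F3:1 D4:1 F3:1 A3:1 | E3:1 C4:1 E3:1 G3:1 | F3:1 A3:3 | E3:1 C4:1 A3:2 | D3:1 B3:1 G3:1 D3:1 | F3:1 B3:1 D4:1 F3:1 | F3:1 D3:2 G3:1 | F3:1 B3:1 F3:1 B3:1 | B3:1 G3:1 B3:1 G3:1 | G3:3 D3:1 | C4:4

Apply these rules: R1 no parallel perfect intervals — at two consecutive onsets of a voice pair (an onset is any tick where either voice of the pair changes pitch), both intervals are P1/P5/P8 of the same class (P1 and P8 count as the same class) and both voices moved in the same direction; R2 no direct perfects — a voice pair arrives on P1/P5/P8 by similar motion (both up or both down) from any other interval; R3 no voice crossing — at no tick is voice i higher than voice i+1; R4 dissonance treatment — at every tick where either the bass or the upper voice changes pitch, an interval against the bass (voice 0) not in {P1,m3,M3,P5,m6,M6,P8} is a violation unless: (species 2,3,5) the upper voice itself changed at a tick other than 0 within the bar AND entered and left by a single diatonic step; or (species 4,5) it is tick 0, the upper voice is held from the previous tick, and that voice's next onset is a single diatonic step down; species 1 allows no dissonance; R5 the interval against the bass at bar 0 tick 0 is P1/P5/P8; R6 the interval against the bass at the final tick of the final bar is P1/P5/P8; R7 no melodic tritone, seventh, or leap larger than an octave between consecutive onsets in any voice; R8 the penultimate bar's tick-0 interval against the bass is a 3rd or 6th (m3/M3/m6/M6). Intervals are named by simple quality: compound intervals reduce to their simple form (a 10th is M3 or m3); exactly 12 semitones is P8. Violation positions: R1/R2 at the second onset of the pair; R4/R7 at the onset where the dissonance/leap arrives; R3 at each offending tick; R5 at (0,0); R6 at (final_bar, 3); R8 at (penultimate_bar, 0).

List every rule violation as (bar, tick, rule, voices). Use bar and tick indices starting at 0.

bar 0: v0=C3 v1=C4 downbeat P8
bar 1: v0=D3 v1=F3 downbeat m3
bar 2: v0=C3 v1=E3 downbeat M3
bar 3: v0=D3 v1=F3 downbeat m3
bar 4: v0=C3 v1=E3 downbeat M3
bar 5: v0=B2 v1=D3 downbeat m3
bar 6: v0=D3 v1=F3 downbeat m3
bar 7: v0=B2 v1=F3 downbeat TT
bar 8: v0=D3 v1=F3 downbeat m3
bar 9: v0=E3 v1=B3 downbeat P5
bar 10: v0=B2 v1=G3 downbeat m6
bar 11: v0=C3 v1=C4 downbeat P8
  -> R7 @ bar 6 tick 1 v(1,): F3->B3 leap 6st
  -> R4 @ bar 7 tick 0 v(0, 1): B2/F3 TT untreated
  -> R7 @ bar 8 tick 1 v(1,): F3->B3 leap 6st
  -> R7 @ bar 8 tick 2 v(1,): B3->F3 leap 6st
  -> R7 @ bar 8 tick 3 v(1,): F3->B3 leap 6st
  -> R2 @ bar 11 tick 0 v(0, 1): B2/D3 m3 -> C3/C4 P8 similar
  -> R7 @ bar 11 tick 0 v(1,): D3->C4 leap 10st

(6, 1, R7, (1,))
(7, 0, R4, (0, 1))
(8, 1, R7, (1,))
(8, 2, R7, (1,))
(8, 3, R7, (1,))
(11, 0, R2, (0, 1))
(11, 0, R7, (1,))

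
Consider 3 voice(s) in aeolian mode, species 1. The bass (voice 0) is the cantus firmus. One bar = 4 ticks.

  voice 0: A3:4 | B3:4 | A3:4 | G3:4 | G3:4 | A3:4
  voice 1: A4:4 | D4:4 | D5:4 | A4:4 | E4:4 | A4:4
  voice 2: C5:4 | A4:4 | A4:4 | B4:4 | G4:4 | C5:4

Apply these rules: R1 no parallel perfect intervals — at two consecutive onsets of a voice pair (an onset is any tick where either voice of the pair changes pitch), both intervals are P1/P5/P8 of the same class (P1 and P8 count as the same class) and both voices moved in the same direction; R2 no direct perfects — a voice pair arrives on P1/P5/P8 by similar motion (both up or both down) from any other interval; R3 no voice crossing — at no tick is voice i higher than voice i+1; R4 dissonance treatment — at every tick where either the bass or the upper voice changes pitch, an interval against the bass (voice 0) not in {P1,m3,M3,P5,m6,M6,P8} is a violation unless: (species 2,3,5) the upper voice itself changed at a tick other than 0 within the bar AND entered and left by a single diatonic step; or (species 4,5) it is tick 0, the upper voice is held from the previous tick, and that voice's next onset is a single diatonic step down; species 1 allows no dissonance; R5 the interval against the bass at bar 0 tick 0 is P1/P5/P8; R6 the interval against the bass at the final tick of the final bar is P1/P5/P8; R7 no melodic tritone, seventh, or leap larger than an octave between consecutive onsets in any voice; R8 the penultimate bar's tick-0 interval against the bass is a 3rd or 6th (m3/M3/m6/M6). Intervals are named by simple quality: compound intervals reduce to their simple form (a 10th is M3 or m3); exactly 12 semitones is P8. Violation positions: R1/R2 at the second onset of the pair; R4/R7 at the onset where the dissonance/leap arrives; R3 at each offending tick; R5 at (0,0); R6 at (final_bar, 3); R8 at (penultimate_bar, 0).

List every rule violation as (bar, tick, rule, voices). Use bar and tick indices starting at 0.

bar 0: v0=A3 v1=A4 v2=C5 downbeat m3
bar 1: v0=B3 v1=D4 v2=A4 downbeat m7
bar 2: v0=A3 v1=D5 v2=A4 downbeat P8
bar 3: v0=G3 v1=A4 v2=B4 downbeat M3
bar 4: v0=G3 v1=E4 v2=G4 downbeat P8
bar 5: v0=A3 v1=A4 v2=C5 downbeat m3
  -> R5 @ bar 0 tick 0 v(0, 2): opens on m3
  -> R2 @ bar 1 tick 0 v(1, 2): A4/C5 m3 -> D4/A4 P5 similar
  -> R4 @ bar 1 tick 0 v(0, 2): B3/A4 m7 untreated
  -> R3 @ bar 2 tick 0 v(1, 2): D5 above A4
  -> R4 @ bar 2 tick 0 v(0, 1): A3/D5 P4 untreated
  -> R3 @ bar 2 tick 1 v(1, 2): D5 above A4
  -> R3 @ bar 2 tick 2 v(1, 2): D5 above A4
  -> R3 @ bar 2 tick 3 v(1, 2): D5 above A4
  -> R4 @ bar 3 tick 0 v(0, 1): G3/A4 M2 untreated
  -> R8 @ bar 4 tick 0 v(0, 2): penult P8 not 3rd/6th
  -> R2 @ bar 5 tick 0 v(0, 1): G3/E4 M6 -> A3/A4 P8 similar
  -> R6 @ bar 5 tick 3 v(0, 2): closes on m3

(0, 0, R5, (0, 2))
(1, 0, R2, (1, 2))
(1, 0, R4, (0, 2))
(2, 0, R3, (1, 2))
(2, 0, R4, (0, 1))
(2, 1, R3, (1, 2))
(2, 2, R3, (1, 2))
(2, 3, R3, (1, 2))
(3, 0, R4, (0, 1))
(4, 0, R8, (0, 2))
(5, 0, R2, (0, 1))
(5, 3, R6, (0, 2))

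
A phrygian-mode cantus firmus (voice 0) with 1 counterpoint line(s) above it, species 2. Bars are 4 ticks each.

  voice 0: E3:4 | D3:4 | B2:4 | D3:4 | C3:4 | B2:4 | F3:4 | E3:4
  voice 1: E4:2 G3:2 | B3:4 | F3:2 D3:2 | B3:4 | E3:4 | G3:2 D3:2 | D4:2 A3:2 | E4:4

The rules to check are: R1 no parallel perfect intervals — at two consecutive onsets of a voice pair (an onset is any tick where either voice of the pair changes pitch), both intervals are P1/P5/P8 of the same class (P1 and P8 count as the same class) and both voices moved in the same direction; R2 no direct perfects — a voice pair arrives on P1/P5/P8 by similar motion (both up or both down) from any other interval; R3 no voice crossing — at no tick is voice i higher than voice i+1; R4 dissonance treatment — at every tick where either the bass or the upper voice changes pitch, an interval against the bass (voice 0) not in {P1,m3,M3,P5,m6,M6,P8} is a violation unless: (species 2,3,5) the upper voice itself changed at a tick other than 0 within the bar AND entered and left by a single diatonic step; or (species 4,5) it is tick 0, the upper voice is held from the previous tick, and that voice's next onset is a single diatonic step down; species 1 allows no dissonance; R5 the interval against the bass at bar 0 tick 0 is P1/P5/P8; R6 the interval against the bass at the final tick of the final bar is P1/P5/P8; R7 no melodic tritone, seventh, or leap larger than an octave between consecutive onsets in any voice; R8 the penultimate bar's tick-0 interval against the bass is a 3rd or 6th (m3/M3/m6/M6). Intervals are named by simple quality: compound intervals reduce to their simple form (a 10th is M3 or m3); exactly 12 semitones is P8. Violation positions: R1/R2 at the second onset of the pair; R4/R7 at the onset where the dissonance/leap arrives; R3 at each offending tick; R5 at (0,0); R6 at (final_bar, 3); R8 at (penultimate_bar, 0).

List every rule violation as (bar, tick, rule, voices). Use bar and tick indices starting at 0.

bar 0: v0=E3 v1=E4 downbeat P8
bar 1: v0=D3 v1=B3 downbeat M6
bar 2: v0=B2 v1=F3 downbeat TT
bar 3: v0=D3 v1=B3 downbeat M6
bar 4: v0=C3 v1=E3 downbeat M3
bar 5: v0=B2 v1=G3 downbeat m6
bar 6: v0=F3 v1=D4 downbeat M6
bar 7: v0=E3 v1=E4 downbeat P8
  -> R4 @ bar 2 tick 0 v(0, 1): B2/F3 TT untreated
  -> R7 @ bar 2 tick 0 v(1,): B3->F3 leap 6st
  -> R7 @ bar 6 tick 0 v(0,): B2->F3 leap 6st

(2, 0, R4, (0, 1))
(2, 0, R7, (1,))
(6, 0, R7, (0,))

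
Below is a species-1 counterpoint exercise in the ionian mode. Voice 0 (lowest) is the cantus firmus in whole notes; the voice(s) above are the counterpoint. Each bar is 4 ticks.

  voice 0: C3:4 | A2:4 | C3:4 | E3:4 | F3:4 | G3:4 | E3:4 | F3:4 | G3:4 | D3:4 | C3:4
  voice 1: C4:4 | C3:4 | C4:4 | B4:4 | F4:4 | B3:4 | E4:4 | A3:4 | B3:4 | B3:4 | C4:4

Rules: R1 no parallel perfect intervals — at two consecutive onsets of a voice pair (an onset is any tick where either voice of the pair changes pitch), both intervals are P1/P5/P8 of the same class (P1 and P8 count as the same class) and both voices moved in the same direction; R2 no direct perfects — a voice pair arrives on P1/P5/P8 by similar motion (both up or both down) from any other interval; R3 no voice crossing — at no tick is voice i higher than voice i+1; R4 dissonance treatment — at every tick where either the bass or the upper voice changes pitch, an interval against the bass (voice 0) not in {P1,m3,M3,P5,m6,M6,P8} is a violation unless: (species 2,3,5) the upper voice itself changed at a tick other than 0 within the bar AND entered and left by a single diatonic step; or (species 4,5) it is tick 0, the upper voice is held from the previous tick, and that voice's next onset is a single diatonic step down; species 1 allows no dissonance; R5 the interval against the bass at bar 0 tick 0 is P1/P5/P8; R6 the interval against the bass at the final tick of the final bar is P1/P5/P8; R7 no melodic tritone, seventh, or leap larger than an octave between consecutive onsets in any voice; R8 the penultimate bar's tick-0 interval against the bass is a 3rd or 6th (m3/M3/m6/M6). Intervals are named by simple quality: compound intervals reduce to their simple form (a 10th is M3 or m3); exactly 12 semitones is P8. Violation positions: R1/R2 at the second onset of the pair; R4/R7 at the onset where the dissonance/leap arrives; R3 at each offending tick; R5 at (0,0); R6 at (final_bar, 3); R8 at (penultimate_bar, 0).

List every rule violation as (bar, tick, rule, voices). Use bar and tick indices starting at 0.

bar 0: v0=C3 v1=C4 downbeat P8
bar 1: v0=A2 v1=C3 downbeat m3
bar 2: v0=C3 v1=C4 downbeat P8
bar 3: v0=E3 v1=B4 downbeat P5
bar 4: v0=F3 v1=F4 downbeat P8
bar 5: v0=G3 v1=B3 downbeat M3
bar 6: v0=E3 v1=E4 downbeat P8
bar 7: v0=F3 v1=A3 downbeat M3
bar 8: v0=G3 v1=B3 downbeat M3
bar 9: v0=D3 v1=B3 downbeat M6
bar 10: v0=C3 v1=C4 downbeat P8
  -> R2 @ bar 2 tick 0 v(0, 1): A2/C3 m3 -> C3/C4 P8 similar
  -> R2 @ bar 3 tick 0 v(0, 1): C3/C4 P8 -> E3/B4 P5 similar
  -> R7 @ bar 3 tick 0 v(1,): C4->B4 leap 11st
  -> R7 @ bar 4 tick 0 v(1,): B4->F4 leap 6st
  -> R7 @ bar 5 tick 0 v(1,): F4->B3 leap 6st

(2, 0, R2, (0, 1))
(3, 0, R2, (0, 1))
(3, 0, R7, (1,))
(4, 0, R7, (1,))
(5, 0, R7, (1,))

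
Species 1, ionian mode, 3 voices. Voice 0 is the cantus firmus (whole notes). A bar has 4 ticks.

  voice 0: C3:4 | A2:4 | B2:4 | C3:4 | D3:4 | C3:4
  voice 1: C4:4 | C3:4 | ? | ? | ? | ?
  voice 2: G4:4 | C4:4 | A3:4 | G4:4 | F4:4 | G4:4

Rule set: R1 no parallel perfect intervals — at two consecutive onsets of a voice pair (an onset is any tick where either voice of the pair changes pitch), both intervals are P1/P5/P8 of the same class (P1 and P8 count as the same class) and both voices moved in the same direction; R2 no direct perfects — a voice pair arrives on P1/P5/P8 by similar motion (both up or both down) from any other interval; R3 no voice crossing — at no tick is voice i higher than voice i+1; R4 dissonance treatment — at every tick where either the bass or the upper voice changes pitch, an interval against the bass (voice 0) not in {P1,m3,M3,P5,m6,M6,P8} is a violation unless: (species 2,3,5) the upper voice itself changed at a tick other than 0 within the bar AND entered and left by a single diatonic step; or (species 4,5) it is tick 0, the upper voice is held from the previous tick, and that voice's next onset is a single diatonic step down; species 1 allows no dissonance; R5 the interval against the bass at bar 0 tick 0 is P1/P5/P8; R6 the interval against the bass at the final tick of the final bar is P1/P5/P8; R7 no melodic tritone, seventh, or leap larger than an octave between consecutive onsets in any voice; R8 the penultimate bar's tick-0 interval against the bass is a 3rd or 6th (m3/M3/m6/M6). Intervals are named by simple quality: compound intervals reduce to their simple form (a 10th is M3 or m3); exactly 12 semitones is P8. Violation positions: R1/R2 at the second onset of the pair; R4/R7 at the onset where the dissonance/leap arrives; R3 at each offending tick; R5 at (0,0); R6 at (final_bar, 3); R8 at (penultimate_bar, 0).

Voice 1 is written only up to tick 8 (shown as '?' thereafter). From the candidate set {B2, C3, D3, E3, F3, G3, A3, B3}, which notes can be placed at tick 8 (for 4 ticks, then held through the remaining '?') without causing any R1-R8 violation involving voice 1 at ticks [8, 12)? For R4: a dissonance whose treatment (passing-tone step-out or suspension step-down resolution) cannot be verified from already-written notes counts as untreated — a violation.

B2: legal
C3: violates R4
D3: legal
E3: violates R4
F3: violates R4
G3: legal
A3: violates R4
B3: violates R2,R3,R7

{B2, D3, G3}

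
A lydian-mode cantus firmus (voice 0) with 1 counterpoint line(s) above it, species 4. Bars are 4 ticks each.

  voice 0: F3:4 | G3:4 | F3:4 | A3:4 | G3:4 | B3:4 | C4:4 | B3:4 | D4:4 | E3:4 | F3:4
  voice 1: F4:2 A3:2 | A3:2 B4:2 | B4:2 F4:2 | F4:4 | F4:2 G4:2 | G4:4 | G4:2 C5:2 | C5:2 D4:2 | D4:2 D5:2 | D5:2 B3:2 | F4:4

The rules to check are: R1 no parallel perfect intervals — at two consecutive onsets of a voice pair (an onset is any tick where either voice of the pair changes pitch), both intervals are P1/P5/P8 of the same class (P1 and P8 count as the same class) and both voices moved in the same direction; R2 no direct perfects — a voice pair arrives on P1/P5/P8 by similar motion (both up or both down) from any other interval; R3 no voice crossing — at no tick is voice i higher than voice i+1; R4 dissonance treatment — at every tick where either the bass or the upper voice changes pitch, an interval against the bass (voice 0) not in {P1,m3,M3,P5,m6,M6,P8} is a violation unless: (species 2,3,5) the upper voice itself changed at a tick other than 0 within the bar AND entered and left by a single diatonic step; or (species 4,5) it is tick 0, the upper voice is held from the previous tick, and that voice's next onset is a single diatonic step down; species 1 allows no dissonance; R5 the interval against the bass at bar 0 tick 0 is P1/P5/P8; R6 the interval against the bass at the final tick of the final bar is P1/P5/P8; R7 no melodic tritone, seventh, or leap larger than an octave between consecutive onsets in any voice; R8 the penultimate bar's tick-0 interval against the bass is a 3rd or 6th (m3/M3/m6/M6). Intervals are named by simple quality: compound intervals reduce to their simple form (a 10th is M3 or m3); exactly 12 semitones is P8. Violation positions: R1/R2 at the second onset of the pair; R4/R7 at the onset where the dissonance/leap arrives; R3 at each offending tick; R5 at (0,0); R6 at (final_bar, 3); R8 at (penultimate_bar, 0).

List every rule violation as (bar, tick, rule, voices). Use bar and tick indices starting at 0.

bar 0: v0=F3 v1=F4 downbeat P8
bar 1: v0=G3 v1=A3 downbeat M2
bar 2: v0=F3 v1=B4 downbeat TT
bar 3: v0=A3 v1=F4 downbeat m6
bar 4: v0=G3 v1=F4 downbeat m7
bar 5: v0=B3 v1=G4 downbeat m6
bar 6: v0=C4 v1=G4 downbeat P5
bar 7: v0=B3 v1=C5 downbeat m2
bar 8: v0=D4 v1=D4 downbeat P1
bar 9: v0=E3 v1=D5 downbeat m7
bar 10: v0=F3 v1=F4 downbeat P8
  -> R4 @ bar 1 tick 0 v(0, 1): G3/A3 M2 untreated
  -> R7 @ bar 1 tick 2 v(1,): A3->B4 leap 14st
  -> R4 @ bar 2 tick 0 v(0, 1): F3/B4 TT untreated
  -> R7 @ bar 2 tick 2 v(1,): B4->F4 leap 6st
  -> R4 @ bar 4 tick 0 v(0, 1): G3/F4 m7 untreated
  -> R4 @ bar 7 tick 0 v(0, 1): B3/C5 m2 untreated
  -> R7 @ bar 7 tick 2 v(1,): C5->D4 leap 10st
  -> R4 @ bar 9 tick 0 v(0, 1): E3/D5 m7 untreated
  -> R7 @ bar 9 tick 0 v(0,): D4->E3 leap 10st
  -> R8 @ bar 9 tick 0 v(0, 1): penult m7 not 3rd/6th
  -> R7 @ bar 9 tick 2 v(1,): D5->B3 leap 15st
  -> R2 @ bar 10 tick 0 v(0, 1): E3/B3 P5 -> F3/F4 P8 similar
  -> R7 @ bar 10 tick 0 v(1,): B3->F4 leap 6st

(1, 0, R4, (0, 1))
(1, 2, R7, (1,))
(2, 0, R4, (0, 1))
(2, 2, R7, (1,))
(4, 0, R4, (0, 1))
(7, 0, R4, (0, 1))
(7, 2, R7, (1,))
(9, 0, R4, (0, 1))
(9, 0, R7, (0,))
(9, 0, R8, (0, 1))
(9, 2, R7, (1,))
(10, 0, R2, (0, 1))
(10, 0, R7, (1,))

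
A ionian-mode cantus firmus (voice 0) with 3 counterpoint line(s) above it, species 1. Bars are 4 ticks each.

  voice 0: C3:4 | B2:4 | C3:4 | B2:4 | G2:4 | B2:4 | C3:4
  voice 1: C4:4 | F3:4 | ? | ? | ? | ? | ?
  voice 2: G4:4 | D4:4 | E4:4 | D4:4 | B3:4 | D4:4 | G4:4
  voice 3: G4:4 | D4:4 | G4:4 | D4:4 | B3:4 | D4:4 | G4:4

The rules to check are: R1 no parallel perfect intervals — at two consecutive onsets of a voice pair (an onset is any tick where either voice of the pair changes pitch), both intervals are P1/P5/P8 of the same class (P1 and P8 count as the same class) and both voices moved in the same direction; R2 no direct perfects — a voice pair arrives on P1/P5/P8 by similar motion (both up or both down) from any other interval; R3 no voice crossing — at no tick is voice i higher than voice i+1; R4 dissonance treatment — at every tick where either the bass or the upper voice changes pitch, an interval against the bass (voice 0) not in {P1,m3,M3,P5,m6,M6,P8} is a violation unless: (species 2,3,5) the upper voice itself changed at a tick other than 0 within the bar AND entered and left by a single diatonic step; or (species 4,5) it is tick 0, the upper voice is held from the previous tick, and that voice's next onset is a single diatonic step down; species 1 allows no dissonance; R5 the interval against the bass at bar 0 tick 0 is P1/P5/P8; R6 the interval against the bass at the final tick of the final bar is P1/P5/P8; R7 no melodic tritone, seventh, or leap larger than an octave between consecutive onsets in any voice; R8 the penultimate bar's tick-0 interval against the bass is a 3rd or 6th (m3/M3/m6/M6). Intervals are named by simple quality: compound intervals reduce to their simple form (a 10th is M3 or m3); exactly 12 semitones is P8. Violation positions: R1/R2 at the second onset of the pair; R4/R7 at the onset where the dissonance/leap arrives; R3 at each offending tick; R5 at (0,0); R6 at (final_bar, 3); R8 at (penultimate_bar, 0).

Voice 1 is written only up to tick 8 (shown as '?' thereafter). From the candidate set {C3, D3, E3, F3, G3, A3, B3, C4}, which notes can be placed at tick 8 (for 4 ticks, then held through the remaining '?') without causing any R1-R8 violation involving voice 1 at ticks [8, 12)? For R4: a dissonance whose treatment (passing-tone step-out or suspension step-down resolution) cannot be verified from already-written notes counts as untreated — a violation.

{C3, E3}

C3: legal
D3: violates R4
E3: legal
F3: violates R4
G3: violates R2
A3: violates R2
B3: violates R4,R7
C4: violates R2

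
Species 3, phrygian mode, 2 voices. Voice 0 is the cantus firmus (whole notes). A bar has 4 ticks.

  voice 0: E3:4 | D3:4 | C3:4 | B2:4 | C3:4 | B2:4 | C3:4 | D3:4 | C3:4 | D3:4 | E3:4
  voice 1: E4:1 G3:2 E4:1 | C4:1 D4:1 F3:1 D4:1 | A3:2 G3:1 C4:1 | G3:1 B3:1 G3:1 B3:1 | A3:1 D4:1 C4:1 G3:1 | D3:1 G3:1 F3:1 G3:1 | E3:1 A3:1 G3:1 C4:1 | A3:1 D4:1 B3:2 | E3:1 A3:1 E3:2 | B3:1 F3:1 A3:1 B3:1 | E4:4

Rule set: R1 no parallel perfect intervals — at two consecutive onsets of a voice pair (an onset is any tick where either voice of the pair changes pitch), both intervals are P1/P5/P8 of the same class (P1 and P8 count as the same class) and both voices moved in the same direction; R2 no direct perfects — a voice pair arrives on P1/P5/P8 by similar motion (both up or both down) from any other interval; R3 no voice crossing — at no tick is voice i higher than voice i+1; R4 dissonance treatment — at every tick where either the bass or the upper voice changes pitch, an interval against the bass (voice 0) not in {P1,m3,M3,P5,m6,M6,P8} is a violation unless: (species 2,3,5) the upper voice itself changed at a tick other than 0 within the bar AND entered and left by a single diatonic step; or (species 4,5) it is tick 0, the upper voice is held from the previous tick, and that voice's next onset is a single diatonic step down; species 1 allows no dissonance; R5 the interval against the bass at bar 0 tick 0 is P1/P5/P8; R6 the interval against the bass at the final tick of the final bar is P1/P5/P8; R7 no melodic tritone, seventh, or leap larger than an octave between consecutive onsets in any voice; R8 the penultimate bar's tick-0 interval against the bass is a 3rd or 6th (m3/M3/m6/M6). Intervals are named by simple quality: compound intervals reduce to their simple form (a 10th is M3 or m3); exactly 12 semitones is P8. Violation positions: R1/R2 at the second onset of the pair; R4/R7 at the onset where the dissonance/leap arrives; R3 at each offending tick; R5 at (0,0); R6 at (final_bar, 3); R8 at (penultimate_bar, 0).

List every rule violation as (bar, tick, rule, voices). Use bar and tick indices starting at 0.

bar 0: v0=E3 v1=E4 downbeat P8
bar 1: v0=D3 v1=C4 downbeat m7
bar 2: v0=C3 v1=A3 downbeat M6
bar 3: v0=B2 v1=G3 downbeat m6
bar 4: v0=C3 v1=A3 downbeat M6
bar 5: v0=B2 v1=D3 downbeat m3
bar 6: v0=C3 v1=E3 downbeat M3
bar 7: v0=D3 v1=A3 downbeat P5
bar 8: v0=C3 v1=E3 downbeat M3
bar 9: v0=D3 v1=B3 downbeat M6
bar 10: v0=E3 v1=E4 downbeat P8
  -> R4 @ bar 1 tick 0 v(0, 1): D3/C4 m7 untreated
  -> R4 @ bar 4 tick 1 v(0, 1): C3/D4 M2 untreated
  -> R7 @ bar 9 tick 1 v(1,): B3->F3 leap 6st
  -> R2 @ bar 10 tick 0 v(0, 1): D3/B3 M6 -> E3/E4 P8 similar

(1, 0, R4, (0, 1))
(4, 1, R4, (0, 1))
(9, 1, R7, (1,))
(10, 0, R2, (0, 1))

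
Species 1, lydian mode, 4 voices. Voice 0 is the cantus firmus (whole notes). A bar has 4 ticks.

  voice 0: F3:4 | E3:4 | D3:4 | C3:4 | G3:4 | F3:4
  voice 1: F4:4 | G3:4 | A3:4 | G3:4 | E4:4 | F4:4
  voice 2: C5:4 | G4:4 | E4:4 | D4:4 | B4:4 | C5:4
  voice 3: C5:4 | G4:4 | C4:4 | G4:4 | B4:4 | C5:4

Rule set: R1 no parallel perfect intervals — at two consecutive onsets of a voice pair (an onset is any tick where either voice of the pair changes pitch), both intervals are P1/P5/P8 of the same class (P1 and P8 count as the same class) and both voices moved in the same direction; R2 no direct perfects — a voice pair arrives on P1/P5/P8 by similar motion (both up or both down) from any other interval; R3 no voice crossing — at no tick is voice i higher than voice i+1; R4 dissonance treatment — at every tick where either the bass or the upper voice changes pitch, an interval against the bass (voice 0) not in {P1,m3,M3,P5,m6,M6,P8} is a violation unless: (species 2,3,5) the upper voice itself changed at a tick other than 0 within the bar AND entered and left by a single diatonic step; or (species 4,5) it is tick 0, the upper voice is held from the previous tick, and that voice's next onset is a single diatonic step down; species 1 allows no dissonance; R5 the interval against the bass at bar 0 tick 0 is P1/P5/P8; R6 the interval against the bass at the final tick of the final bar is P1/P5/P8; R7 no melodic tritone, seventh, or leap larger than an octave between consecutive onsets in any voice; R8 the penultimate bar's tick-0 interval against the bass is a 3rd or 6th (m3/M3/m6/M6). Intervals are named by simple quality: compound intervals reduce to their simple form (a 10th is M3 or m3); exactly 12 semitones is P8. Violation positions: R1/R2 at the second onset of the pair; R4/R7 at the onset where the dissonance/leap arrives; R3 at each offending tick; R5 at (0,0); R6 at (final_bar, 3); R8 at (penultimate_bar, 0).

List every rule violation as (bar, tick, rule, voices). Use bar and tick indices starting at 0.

(1, 0, R1, (2, 3))
(1, 0, R2, (1, 2))
(1, 0, R2, (1, 3))
(1, 0, R7, (1,))
(2, 0, R3, (2, 3))
(2, 0, R4, (0, 2))
(2, 0, R4, (0, 3))
(2, 1, R3, (2, 3))
(2, 2, R3, (2, 3))
(2, 3, R3, (2, 3))
(3, 0, R1, (0, 1))
(3, 0, R1, (1, 2))
(3, 0, R4, (0, 2))
(4, 0, R1, (1, 2))
(4, 0, R2, (1, 3))
(4, 0, R2, (2, 3))
(5, 0, R1, (1, 2))
(5, 0, R1, (1, 3))
(5, 0, R1, (2, 3))

bar 0: v0=F3 v1=F4 v2=C5 v3=C5 downbeat P5
bar 1: v0=E3 v1=G3 v2=G4 v3=G4 downbeat m3
bar 2: v0=D3 v1=A3 v2=E4 v3=C4 downbeat m7
bar 3: v0=C3 v1=G3 v2=D4 v3=G4 downbeat P5
bar 4: v0=G3 v1=E4 v2=B4 v3=B4 downbeat M3
bar 5: v0=F3 v1=F4 v2=C5 v3=C5 downbeat P5
  -> R1 @ bar 1 tick 0 v(2, 3): C5/C5 P1 -> G4/G4 P1 similar
  -> R2 @ bar 1 tick 0 v(1, 2): F4/C5 P5 -> G3/G4 P8 similar
  -> R2 @ bar 1 tick 0 v(1, 3): F4/C5 P5 -> G3/G4 P8 similar
  -> R7 @ bar 1 tick 0 v(1,): F4->G3 leap 10st
  -> R3 @ bar 2 tick 0 v(2, 3): E4 above C4
  -> R4 @ bar 2 tick 0 v(0, 2): D3/E4 M2 untreated
  -> R4 @ bar 2 tick 0 v(0, 3): D3/C4 m7 untreated
  -> R3 @ bar 2 tick 1 v(2, 3): E4 above C4
  -> R3 @ bar 2 tick 2 v(2, 3): E4 above C4
  -> R3 @ bar 2 tick 3 v(2, 3): E4 above C4
  -> R1 @ bar 3 tick 0 v(0, 1): D3/A3 P5 -> C3/G3 P5 similar
  -> R1 @ bar 3 tick 0 v(1, 2): A3/E4 P5 -> G3/D4 P5 similar
  -> R4 @ bar 3 tick 0 v(0, 2): C3/D4 M2 untreated
  -> R1 @ bar 4 tick 0 v(1, 2): G3/D4 P5 -> E4/B4 P5 similar
  -> R2 @ bar 4 tick 0 v(1, 3): G3/G4 P8 -> E4/B4 P5 similar
  -> R2 @ bar 4 tick 0 v(2, 3): D4/G4 P4 -> B4/B4 P1 similar
  -> R1 @ bar 5 tick 0 v(1, 2): E4/B4 P5 -> F4/C5 P5 similar
  -> R1 @ bar 5 tick 0 v(1, 3): E4/B4 P5 -> F4/C5 P5 similar
  -> R1 @ bar 5 tick 0 v(2, 3): B4/B4 P1 -> C5/C5 P1 similar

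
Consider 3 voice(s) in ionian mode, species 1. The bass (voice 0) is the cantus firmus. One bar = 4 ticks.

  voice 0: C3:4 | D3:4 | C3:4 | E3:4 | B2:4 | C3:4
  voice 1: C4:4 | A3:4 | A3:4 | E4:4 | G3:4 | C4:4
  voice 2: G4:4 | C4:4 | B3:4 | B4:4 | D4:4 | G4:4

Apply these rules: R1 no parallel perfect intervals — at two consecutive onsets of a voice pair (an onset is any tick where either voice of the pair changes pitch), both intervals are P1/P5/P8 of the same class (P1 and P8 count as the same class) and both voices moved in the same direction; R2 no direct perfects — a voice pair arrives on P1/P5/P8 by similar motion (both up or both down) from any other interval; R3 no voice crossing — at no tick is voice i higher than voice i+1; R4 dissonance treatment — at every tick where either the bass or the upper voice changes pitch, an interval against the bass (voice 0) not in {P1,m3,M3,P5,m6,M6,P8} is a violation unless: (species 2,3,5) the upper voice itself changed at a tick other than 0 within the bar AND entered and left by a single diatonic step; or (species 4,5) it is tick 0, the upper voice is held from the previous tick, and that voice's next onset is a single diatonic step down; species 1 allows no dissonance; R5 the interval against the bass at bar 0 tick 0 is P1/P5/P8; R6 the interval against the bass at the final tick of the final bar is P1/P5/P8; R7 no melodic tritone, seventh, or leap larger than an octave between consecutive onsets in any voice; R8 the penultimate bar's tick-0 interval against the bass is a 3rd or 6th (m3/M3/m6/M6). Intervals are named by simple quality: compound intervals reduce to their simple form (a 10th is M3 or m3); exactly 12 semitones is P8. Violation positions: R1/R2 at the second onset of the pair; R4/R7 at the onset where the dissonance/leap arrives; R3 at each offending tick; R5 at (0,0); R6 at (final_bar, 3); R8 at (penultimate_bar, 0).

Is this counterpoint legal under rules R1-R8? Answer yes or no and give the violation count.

bar 0: v0=C3 v1=C4 v2=G4 (P5)
bar 1: v0=D3 v1=A3 v2=C4 (m7)
bar 2: v0=C3 v1=A3 v2=B3 (M7)
bar 3: v0=E3 v1=E4 v2=B4 (P5)
bar 4: v0=B2 v1=G3 v2=D4 (m3)
bar 5: v0=C3 v1=C4 v2=G4 (P5)
  R4 @ bar1.0: D3/C4 m7 untreated
  R4 @ bar2.0: C3/B3 M7 untreated
  R2 @ bar3.0: C3/A3 M6 -> E3/E4 P8 similar
  R2 @ bar3.0: C3/B3 M7 -> E3/B4 P5 similar
  R2 @ bar3.0: A3/B3 M2 -> E4/B4 P5 similar
  R1 @ bar4.0: E4/B4 P5 -> G3/D4 P5 similar
  R1 @ bar5.0: G3/D4 P5 -> C4/G4 P5 similar
  R2 @ bar5.0: B2/G3 m6 -> C3/C4 P8 similar
  R2 @ bar5.0: B2/D4 m3 -> C3/G4 P5 similar

No (9 violations)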